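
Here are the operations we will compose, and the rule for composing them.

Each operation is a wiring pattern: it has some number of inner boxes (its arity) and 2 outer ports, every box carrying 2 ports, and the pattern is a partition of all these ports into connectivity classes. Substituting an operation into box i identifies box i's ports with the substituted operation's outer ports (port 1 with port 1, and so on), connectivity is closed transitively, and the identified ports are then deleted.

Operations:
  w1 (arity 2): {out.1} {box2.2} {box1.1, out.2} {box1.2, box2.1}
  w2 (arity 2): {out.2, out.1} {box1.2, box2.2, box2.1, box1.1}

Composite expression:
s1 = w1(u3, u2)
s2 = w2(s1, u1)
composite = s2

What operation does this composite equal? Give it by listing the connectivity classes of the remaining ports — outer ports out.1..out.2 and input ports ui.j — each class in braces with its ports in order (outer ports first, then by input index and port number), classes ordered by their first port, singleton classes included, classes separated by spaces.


{out.1, out.2} {u1.1, u1.2, u3.1} {u2.1, u3.2} {u2.2}

Reachability decides: close wires over w2-identified ports.
through w1, on inputs (u3, u2): {out.1} {out.2, u3.1} {u2.1, u3.2} {u2.2} (out.j = stage outer ports)
through w2, on inputs (u3, u2, u1): {out.1, out.2} {u1.1, u1.2, u3.1} {u2.1, u3.2} {u2.2} (out.j = stage outer ports)


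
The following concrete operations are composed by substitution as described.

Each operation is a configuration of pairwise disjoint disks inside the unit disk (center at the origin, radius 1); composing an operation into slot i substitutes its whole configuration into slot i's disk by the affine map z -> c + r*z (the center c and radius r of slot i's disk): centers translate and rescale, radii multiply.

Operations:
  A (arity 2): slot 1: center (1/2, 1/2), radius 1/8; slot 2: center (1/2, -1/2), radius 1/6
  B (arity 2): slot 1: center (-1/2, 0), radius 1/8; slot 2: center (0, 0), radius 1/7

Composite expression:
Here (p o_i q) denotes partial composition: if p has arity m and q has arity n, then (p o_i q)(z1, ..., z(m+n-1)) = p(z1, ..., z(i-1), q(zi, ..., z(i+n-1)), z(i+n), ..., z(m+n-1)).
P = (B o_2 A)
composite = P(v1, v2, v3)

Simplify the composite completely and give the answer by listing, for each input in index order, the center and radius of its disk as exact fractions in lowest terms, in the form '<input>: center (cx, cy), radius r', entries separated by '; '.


v1: center (-1/2, 0), radius 1/8; v2: center (1/14, 1/14), radius 1/56; v3: center (1/14, -1/14), radius 1/42

Affine substitution under B: radii multiply and v-centers shift.
v1: after 1 affine step, its disk has center (-1/2, 0), radius 1/8
v2: after 2 affine steps, its disk has center (1/14, 1/14), radius 1/56
v3: after 2 affine steps, its disk has center (1/14, -1/14), radius 1/42


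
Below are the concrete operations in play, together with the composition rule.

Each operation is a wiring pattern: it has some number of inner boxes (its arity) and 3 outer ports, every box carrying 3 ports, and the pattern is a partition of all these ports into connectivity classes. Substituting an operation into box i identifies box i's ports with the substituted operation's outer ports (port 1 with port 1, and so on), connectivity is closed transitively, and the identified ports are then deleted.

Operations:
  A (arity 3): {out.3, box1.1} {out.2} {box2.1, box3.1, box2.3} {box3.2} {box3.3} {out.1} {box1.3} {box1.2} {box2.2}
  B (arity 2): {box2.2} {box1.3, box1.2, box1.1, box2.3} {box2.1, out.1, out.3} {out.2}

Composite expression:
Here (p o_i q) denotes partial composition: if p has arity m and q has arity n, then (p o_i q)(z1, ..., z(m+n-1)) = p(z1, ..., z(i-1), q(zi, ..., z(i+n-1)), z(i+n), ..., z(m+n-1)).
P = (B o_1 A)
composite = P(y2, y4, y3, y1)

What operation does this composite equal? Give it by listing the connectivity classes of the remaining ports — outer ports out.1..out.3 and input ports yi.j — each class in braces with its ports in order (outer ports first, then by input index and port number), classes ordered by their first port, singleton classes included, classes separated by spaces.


{out.1, out.3, y1.1} {out.2} {y1.2} {y1.3, y2.1} {y2.2} {y2.3} {y3.1, y4.1, y4.3} {y3.2} {y3.3} {y4.2}

Connectivity passes through glued B-boundaries; trace each wire chain.
the subtree at A composes to {out.1} {out.2} {out.3, y2.1} {y2.2} {y2.3} {y3.1, y4.1, y4.3} {y3.2} {y3.3} {y4.2} on (y2, y4, y3); out.j = own outer ports
the subtree at B composes to {out.1, out.3, y1.1} {out.2} {y1.2} {y1.3, y2.1} {y2.2} {y2.3} {y3.1, y4.1, y4.3} {y3.2} {y3.3} {y4.2} on (y2, y4, y3, y1); out.j = own outer ports


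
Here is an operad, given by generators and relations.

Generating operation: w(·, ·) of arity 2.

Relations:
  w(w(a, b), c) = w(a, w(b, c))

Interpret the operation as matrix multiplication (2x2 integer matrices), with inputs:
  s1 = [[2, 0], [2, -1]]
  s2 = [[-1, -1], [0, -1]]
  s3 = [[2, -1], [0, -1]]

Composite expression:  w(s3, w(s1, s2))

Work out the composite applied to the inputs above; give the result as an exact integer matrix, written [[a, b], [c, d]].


[[-2, -3], [2, 1]]

w(s1, s2) = [[-2, -2], [-2, -1]]
w(s3, w(s1, s2)) = [[-2, -3], [2, 1]]


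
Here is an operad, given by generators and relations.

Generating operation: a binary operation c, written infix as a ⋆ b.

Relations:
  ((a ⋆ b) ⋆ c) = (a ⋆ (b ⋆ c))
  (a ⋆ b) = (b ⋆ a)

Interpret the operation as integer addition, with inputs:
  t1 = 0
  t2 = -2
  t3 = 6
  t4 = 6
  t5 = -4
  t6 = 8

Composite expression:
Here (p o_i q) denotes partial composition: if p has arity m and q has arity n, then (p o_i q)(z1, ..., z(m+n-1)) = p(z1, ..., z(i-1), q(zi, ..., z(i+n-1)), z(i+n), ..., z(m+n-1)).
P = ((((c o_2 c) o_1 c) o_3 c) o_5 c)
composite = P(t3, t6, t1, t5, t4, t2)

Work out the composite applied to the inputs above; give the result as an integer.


(t3 ⋆ t6) = 14
(t1 ⋆ t5) = -4
(t4 ⋆ t2) = 4
((t1 ⋆ t5) ⋆ (t4 ⋆ t2)) = 0
((t3 ⋆ t6) ⋆ ((t1 ⋆ t5) ⋆ (t4 ⋆ t2))) = 14

14


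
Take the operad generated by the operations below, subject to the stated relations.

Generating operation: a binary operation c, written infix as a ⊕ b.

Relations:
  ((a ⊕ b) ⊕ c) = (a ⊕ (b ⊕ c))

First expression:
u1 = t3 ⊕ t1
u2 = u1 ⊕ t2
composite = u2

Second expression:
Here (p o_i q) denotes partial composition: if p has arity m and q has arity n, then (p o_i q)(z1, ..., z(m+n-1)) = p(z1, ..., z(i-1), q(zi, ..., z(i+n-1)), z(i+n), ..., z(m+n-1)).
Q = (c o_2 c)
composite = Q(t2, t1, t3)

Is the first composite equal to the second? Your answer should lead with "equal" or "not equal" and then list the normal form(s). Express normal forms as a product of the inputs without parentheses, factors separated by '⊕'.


The first expression, normalized: t3 ⊕ t1 ⊕ t2
The second expression, normalized: t2 ⊕ t1 ⊕ t3
They disagree, so not equal.

not equal; the first gives t3 ⊕ t1 ⊕ t2 and the second t2 ⊕ t1 ⊕ t3


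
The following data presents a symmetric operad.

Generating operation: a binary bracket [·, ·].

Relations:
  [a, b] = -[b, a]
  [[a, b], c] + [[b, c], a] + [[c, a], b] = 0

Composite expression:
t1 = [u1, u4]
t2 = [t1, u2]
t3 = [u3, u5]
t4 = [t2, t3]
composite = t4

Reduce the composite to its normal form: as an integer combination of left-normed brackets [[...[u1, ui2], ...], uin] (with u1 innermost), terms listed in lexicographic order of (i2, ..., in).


[[[[u1, u4], u2], u3], u5] - [[[[u1, u4], u2], u5], u3]


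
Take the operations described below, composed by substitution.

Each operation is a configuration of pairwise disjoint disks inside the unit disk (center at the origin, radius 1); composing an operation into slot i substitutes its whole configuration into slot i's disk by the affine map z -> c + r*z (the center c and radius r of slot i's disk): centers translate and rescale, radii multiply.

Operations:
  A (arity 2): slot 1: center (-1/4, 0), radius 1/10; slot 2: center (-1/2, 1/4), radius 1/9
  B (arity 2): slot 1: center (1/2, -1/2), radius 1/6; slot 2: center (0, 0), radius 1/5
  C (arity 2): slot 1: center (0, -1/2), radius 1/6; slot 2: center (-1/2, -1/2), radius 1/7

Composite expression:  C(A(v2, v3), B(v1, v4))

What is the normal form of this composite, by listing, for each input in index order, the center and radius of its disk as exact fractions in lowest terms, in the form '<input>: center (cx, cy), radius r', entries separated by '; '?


v1: center (-3/7, -4/7), radius 1/42; v2: center (-1/24, -1/2), radius 1/60; v3: center (-1/12, -11/24), radius 1/54; v4: center (-1/2, -1/2), radius 1/35

Each v-disk chains the slot maps above it in C; radii multiply.
v2 passes through 2 substitutions, ending at center (-1/24, -1/2), radius 1/60
v3 passes through 2 substitutions, ending at center (-1/12, -11/24), radius 1/54
v1 passes through 2 substitutions, ending at center (-3/7, -4/7), radius 1/42
v4 passes through 2 substitutions, ending at center (-1/2, -1/2), radius 1/35


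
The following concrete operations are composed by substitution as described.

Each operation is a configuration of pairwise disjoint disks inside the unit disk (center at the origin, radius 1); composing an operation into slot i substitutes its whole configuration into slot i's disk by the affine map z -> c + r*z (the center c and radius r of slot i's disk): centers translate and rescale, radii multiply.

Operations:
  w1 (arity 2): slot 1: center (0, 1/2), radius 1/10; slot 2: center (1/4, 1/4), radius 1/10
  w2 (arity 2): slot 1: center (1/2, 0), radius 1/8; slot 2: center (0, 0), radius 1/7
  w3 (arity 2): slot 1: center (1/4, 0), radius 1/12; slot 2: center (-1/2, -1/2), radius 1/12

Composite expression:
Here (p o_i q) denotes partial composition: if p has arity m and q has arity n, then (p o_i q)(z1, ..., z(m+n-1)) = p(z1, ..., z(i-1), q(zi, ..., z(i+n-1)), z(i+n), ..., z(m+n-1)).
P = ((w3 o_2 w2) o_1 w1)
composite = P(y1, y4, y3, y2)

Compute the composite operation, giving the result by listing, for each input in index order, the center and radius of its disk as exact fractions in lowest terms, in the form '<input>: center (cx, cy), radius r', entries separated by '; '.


y1: center (1/4, 1/24), radius 1/120; y2: center (-1/2, -1/2), radius 1/84; y3: center (-11/24, -1/2), radius 1/96; y4: center (13/48, 1/48), radius 1/120

Only the slot chain above each y matters under w3; compose those maps.
y1 passes through 2 substitutions, ending at center (1/4, 1/24), radius 1/120
y4 passes through 2 substitutions, ending at center (13/48, 1/48), radius 1/120
y3 passes through 2 substitutions, ending at center (-11/24, -1/2), radius 1/96
y2 passes through 2 substitutions, ending at center (-1/2, -1/2), radius 1/84


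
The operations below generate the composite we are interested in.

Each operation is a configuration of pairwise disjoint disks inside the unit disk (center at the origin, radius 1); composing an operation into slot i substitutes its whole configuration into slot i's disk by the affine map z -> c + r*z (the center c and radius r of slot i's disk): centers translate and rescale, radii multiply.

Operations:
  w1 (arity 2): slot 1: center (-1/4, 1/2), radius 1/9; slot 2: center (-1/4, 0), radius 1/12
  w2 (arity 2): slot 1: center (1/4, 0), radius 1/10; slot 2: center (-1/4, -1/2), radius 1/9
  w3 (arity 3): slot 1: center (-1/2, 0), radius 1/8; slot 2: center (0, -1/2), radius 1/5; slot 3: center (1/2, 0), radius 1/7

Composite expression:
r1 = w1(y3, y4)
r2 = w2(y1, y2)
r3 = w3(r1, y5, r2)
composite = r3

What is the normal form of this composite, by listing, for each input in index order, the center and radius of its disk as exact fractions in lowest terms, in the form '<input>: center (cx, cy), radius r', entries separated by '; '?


y1: center (15/28, 0), radius 1/70; y2: center (13/28, -1/14), radius 1/63; y3: center (-17/32, 1/16), radius 1/72; y4: center (-17/32, 0), radius 1/96; y5: center (0, -1/2), radius 1/5


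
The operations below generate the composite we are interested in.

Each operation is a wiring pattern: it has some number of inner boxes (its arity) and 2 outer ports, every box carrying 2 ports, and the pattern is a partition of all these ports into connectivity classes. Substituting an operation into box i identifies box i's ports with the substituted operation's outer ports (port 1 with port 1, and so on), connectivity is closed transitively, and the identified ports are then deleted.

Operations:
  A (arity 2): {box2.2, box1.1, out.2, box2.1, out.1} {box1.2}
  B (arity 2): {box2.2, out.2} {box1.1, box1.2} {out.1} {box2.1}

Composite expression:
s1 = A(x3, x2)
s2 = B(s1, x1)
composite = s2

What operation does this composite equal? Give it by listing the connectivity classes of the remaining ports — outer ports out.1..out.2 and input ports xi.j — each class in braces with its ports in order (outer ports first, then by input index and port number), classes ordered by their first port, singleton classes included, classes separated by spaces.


Connectivity passes through glued B-boundaries; trace each wire chain.
composing A on (x3, x2), with out.j its own outer ports: {out.1, out.2, x2.1, x2.2, x3.1} {x3.2}
composing B on (x3, x2, x1), with out.j its own outer ports: {out.1} {out.2, x1.2} {x1.1} {x2.1, x2.2, x3.1} {x3.2}

{out.1} {out.2, x1.2} {x1.1} {x2.1, x2.2, x3.1} {x3.2}


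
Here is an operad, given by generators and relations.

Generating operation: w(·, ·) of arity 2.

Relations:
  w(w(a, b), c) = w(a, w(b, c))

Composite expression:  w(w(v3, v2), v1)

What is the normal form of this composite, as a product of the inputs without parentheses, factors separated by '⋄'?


v3 ⋄ v2 ⋄ v1


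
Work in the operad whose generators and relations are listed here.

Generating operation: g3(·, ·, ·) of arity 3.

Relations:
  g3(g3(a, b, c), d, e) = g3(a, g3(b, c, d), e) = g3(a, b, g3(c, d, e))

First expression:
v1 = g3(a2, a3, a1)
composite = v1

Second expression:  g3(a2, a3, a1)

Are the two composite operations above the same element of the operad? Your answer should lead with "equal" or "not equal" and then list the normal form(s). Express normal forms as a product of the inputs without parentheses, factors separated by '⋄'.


equal: each reduces to a2 ⋄ a3 ⋄ a1

Normal form of the first expression: a2 ⋄ a3 ⋄ a1
Normal form of the second expression: a2 ⋄ a3 ⋄ a1
The normal forms match — equal.


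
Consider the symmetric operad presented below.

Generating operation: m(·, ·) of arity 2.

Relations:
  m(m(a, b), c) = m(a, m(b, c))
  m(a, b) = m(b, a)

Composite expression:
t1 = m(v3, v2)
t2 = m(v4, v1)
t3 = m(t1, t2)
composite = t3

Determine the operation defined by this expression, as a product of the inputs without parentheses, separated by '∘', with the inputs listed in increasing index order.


v1 ∘ v2 ∘ v3 ∘ v4

Key point: m commutes, so take the v-inputs in any fixed order.
m(v3, v2) reduces to v3 ∘ v2
m(v4, v1) reduces to v4 ∘ v1
m(m(v3, v2), m(v4, v1)) reduces to v3 ∘ v2 ∘ v4 ∘ v1
reordering the factors by index: v1 ∘ v2 ∘ v3 ∘ v4


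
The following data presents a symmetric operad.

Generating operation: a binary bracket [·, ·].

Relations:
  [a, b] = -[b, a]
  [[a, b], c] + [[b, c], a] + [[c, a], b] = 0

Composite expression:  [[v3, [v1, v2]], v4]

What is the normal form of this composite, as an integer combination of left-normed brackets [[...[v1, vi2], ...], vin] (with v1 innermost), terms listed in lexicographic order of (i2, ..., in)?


Left-normed coefficients sit on the v1-initial expansion words.
Composite bracket: [[v3, [v1, v2]], v4]
The bracket unfolds into 8 signed words via [a, b] = ab - ba (2^3 = 8).
Only words starting with v1 matter:
  the word v1v2v3v4 carries sign -1 and contributes -[[[v1, v2], v3], v4]

-[[[v1, v2], v3], v4]


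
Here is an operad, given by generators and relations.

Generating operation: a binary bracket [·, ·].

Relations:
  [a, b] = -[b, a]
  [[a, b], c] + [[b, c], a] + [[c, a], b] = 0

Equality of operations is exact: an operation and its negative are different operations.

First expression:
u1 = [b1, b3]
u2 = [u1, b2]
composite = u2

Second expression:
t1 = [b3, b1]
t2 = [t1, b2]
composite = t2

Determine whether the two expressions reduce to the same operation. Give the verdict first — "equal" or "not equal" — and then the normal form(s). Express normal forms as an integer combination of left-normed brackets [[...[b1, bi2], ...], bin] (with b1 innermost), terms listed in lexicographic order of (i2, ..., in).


not equal; the first gives [[b1, b3], b2] and the second -[[b1, b3], b2]

The first expression reduces to [[b1, b3], b2]
The second expression reduces to -[[b1, b3], b2]
Distinct normal forms: not equal.


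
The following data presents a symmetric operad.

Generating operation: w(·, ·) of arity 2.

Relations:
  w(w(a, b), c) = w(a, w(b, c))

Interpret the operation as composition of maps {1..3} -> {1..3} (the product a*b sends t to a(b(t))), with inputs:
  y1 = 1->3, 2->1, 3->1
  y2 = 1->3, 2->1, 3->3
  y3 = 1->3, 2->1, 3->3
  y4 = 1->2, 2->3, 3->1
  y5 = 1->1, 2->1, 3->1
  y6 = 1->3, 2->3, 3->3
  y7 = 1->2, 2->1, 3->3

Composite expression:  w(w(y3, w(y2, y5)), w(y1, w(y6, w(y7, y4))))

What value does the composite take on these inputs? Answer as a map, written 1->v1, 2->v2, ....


1->3, 2->3, 3->3

w(y2, y5) = 1->3, 2->3, 3->3
w(y3, w(y2, y5)) = 1->3, 2->3, 3->3
w(y7, y4) = 1->1, 2->3, 3->2
w(y6, w(y7, y4)) = 1->3, 2->3, 3->3
w(y1, w(y6, w(y7, y4))) = 1->1, 2->1, 3->1
w(w(y3, w(y2, y5)), w(y1, w(y6, w(y7, y4)))) = 1->3, 2->3, 3->3


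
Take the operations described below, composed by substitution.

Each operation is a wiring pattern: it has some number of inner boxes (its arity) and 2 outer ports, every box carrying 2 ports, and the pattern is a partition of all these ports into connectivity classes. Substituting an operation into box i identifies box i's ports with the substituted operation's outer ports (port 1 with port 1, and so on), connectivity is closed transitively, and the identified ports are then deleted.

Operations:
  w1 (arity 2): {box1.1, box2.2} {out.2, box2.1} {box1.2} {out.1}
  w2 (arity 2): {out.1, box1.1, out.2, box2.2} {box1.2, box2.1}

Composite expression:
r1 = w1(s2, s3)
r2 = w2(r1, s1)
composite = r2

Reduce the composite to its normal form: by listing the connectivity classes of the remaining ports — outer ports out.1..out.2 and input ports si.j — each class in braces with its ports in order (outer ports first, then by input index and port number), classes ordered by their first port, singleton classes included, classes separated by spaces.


{out.1, out.2, s1.2} {s1.1, s3.1} {s2.1, s3.2} {s2.2}

Two ports join when wires chain via w2-identified ports.
after w1, the pattern on (s2, s3) reads {out.1} {out.2, s3.1} {s2.1, s3.2} {s2.2} (out.j = its outer ports)
after w2, the pattern on (s2, s3, s1) reads {out.1, out.2, s1.2} {s1.1, s3.1} {s2.1, s3.2} {s2.2} (out.j = its outer ports)


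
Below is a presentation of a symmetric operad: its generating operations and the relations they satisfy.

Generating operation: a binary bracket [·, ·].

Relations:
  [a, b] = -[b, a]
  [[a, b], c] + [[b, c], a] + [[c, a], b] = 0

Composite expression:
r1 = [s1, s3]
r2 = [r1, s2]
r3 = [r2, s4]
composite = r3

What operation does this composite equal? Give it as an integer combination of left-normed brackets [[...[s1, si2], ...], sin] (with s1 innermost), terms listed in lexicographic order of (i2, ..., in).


[[[s1, s3], s2], s4]

Antisymmetry and Jacobi reduce to s1-anchored left-normed brackets.
Composite bracket: [[[s1, s3], s2], s4]
Full expansion: 8 signed words from ab - ba (2^3 = 8).
Words beginning with s1 determine it all:
  from s1s3s2s4, sign +1: term +[[[s1, s3], s2], s4]


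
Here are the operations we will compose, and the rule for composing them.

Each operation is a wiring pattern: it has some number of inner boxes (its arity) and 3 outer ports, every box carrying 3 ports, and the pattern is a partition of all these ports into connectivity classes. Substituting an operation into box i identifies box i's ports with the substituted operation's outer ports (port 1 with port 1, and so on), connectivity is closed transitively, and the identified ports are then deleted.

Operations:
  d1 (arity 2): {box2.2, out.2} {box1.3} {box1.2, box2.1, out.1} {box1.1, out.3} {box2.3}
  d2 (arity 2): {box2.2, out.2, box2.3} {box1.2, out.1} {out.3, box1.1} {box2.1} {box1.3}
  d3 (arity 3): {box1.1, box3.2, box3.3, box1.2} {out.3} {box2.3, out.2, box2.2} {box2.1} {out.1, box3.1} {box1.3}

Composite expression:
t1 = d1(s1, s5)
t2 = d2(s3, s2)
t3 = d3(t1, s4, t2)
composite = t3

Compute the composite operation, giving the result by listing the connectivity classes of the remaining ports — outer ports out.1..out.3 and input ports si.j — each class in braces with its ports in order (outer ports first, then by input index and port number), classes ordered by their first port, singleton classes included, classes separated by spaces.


Treat the ports identified at d3 as solder joints: merge, then drop.
d1 over (s1, s5) gives {out.1, s1.2, s5.1} {out.2, s5.2} {out.3, s1.1} {s1.3} {s5.3}, out.j being that stage's outer ports
d2 over (s3, s2) gives {out.1, s3.2} {out.2, s2.2, s2.3} {out.3, s3.1} {s2.1} {s3.3}, out.j being that stage's outer ports
d3 over (s1, s5, s4, s3, s2) gives {out.1, s3.2} {out.2, s4.2, s4.3} {out.3} {s1.1} {s1.2, s2.2, s2.3, s3.1, s5.1, s5.2} {s1.3} {s2.1} {s3.3} {s4.1} {s5.3}, out.j being that stage's outer ports

{out.1, s3.2} {out.2, s4.2, s4.3} {out.3} {s1.1} {s1.2, s2.2, s2.3, s3.1, s5.1, s5.2} {s1.3} {s2.1} {s3.3} {s4.1} {s5.3}


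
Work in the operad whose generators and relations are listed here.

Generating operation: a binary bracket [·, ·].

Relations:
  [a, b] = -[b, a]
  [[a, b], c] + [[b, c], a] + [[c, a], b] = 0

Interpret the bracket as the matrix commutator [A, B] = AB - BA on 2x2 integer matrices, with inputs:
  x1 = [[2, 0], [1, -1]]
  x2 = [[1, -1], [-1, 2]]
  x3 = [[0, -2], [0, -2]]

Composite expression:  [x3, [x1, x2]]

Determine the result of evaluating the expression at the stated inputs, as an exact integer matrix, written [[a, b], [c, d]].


[[-4, -2], [-4, 4]]

[x1, x2] = [[1, -3], [2, -1]]
[x3, [x1, x2]] = [[-4, -2], [-4, 4]]


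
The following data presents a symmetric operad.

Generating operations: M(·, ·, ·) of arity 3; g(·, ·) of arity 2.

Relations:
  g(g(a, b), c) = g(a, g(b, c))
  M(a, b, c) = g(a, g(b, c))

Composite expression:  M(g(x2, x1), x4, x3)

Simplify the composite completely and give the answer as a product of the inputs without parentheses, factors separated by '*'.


Associativity of M dissolves the nesting; only the x-input order survives.
g(x2, x1) reduces to x2 * x1
M(g(x2, x1), x4, x3) reduces to x2 * x1 * x4 * x3

x2 * x1 * x4 * x3


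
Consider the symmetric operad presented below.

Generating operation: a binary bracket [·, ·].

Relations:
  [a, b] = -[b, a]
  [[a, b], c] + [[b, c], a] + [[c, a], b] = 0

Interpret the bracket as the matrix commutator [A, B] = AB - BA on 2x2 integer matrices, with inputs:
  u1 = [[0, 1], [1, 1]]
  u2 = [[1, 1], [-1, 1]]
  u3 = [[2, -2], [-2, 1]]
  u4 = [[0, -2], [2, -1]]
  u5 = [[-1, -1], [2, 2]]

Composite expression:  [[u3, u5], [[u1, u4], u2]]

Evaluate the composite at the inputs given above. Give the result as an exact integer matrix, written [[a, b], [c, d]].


[[-88, -152], [64, 88]]

[u3, u5] = [[-6, -7], [4, 6]]
[u1, u4] = [[4, 1], [3, -4]]
[[u1, u4], u2] = [[-4, 8], [8, 4]]
[[u3, u5], [[u1, u4], u2]] = [[-88, -152], [64, 88]]


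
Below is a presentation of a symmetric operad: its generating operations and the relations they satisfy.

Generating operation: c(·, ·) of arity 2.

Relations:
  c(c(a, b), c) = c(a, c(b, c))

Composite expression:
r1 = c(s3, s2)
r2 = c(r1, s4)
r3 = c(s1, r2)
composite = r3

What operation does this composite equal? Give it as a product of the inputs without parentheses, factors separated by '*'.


s1 * s3 * s2 * s4

The c-tree's shape is irrelevant; the s-reading-order decides.
c(s3, s2) linearizes to s3 * s2
c(c(s3, s2), s4) linearizes to s3 * s2 * s4
c(s1, c(c(s3, s2), s4)) linearizes to s1 * s3 * s2 * s4


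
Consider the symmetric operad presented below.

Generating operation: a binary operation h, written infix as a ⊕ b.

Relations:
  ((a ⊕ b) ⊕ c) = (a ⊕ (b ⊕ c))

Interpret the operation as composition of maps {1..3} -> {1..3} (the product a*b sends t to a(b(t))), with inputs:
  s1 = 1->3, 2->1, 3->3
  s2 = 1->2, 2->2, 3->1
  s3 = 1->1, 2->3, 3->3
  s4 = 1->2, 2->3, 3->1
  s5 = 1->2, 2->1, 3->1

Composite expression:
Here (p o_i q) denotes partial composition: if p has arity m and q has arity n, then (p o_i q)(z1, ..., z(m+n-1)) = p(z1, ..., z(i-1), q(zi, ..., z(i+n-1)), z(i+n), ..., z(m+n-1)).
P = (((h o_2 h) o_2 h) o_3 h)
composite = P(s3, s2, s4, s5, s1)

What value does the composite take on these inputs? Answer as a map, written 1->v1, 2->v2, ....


1->3, 2->1, 3->3

(s4 ⊕ s5) = 1->3, 2->2, 3->2
(s2 ⊕ (s4 ⊕ s5)) = 1->1, 2->2, 3->2
((s2 ⊕ (s4 ⊕ s5)) ⊕ s1) = 1->2, 2->1, 3->2
(s3 ⊕ ((s2 ⊕ (s4 ⊕ s5)) ⊕ s1)) = 1->3, 2->1, 3->3


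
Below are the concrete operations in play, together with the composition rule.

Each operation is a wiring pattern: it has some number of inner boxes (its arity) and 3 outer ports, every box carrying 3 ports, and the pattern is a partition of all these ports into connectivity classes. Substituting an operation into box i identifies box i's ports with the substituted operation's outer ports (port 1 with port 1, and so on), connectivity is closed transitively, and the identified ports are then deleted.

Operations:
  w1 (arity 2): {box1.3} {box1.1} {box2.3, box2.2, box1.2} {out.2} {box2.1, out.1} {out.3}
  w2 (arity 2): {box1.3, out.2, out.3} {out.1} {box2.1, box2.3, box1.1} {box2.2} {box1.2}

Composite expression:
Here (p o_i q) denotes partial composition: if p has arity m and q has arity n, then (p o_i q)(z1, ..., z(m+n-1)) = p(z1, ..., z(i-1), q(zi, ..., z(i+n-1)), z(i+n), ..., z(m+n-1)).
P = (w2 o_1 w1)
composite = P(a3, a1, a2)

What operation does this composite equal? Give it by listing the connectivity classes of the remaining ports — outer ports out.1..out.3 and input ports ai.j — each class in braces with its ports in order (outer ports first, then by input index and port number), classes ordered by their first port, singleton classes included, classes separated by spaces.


{out.1} {out.2, out.3} {a1.1, a2.1, a2.3} {a1.2, a1.3, a3.2} {a2.2} {a3.1} {a3.3}

Substituting into w2 glues patterns; closure does the rest.
w1 over (a3, a1) gives {out.1, a1.1} {out.2} {out.3} {a1.2, a1.3, a3.2} {a3.1} {a3.3}, out.j being that stage's outer ports
w2 over (a3, a1, a2) gives {out.1} {out.2, out.3} {a1.1, a2.1, a2.3} {a1.2, a1.3, a3.2} {a2.2} {a3.1} {a3.3}, out.j being that stage's outer ports


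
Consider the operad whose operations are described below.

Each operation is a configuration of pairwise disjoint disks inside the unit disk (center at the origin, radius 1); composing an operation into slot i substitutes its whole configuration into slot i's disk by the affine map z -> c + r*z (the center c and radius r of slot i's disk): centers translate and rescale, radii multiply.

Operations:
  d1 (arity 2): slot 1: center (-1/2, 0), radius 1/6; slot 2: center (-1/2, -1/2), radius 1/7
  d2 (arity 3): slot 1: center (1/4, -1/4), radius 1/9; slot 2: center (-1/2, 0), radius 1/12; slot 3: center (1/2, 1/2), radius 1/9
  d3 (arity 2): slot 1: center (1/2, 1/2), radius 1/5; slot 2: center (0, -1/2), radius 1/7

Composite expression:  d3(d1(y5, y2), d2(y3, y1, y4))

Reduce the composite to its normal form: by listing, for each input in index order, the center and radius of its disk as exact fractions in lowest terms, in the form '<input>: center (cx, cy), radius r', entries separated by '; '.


y1: center (-1/14, -1/2), radius 1/84; y2: center (2/5, 2/5), radius 1/35; y3: center (1/28, -15/28), radius 1/63; y4: center (1/14, -3/7), radius 1/63; y5: center (2/5, 1/2), radius 1/30

Affine substitution under d3: radii multiply and y-centers shift.
tracing y5 down its 2-map path: center (2/5, 1/2), radius 1/30
tracing y2 down its 2-map path: center (2/5, 2/5), radius 1/35
tracing y3 down its 2-map path: center (1/28, -15/28), radius 1/63
tracing y1 down its 2-map path: center (-1/14, -1/2), radius 1/84
tracing y4 down its 2-map path: center (1/14, -3/7), radius 1/63


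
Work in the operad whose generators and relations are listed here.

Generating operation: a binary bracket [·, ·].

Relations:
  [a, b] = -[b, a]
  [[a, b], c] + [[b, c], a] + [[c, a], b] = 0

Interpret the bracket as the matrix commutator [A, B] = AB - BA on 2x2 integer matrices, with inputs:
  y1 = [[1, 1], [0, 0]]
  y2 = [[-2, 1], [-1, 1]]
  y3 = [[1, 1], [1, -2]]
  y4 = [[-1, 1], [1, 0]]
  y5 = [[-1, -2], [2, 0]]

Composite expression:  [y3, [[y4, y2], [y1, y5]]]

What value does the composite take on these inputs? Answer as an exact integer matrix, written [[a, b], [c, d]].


[[-20, 4], [56, 20]]

[y4, y2] = [[-2, 2], [-4, 2]]
[y1, y5] = [[2, -1], [-2, -2]]
[[y4, y2], [y1, y5]] = [[-8, -4], [-24, 8]]
[y3, [[y4, y2], [y1, y5]]] = [[-20, 4], [56, 20]]


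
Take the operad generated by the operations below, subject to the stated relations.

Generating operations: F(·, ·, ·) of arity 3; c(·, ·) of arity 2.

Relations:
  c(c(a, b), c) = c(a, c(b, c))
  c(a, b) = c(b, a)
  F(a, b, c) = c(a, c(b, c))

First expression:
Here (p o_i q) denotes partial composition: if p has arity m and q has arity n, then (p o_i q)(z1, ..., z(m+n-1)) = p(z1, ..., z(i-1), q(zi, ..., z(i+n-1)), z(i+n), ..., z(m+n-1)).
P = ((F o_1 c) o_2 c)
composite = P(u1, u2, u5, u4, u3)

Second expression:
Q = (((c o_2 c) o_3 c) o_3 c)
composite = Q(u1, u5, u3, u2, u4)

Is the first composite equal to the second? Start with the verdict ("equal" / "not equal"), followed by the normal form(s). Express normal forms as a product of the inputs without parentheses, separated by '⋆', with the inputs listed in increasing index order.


The first expression reduces to u1 ⋆ u2 ⋆ u3 ⋆ u4 ⋆ u5
The second expression reduces to u1 ⋆ u2 ⋆ u3 ⋆ u4 ⋆ u5
The forms coincide; equal.

equal; the common form is u1 ⋆ u2 ⋆ u3 ⋆ u4 ⋆ u5


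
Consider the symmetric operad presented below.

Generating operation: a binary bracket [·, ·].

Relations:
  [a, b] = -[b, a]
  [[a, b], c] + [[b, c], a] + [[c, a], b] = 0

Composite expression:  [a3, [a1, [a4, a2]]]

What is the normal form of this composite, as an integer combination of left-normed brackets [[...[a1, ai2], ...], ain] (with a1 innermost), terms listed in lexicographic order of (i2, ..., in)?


[[[a1, a2], a4], a3] - [[[a1, a4], a2], a3]


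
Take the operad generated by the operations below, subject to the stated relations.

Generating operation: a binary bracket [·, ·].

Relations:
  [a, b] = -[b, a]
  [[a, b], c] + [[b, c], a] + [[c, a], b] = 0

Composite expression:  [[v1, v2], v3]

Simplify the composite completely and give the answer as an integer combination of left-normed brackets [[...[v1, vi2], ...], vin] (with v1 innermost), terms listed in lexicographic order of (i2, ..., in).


[[v1, v2], v3]

Left-normed coefficients sit on the v1-initial expansion words.
Composite bracket: [[v1, v2], v3]
Full expansion: 4 signed words from ab - ba (2^2 = 4).
Words beginning with v1 determine it all:
  v1v2v3 (sign +1) contributes +[[v1, v2], v3]


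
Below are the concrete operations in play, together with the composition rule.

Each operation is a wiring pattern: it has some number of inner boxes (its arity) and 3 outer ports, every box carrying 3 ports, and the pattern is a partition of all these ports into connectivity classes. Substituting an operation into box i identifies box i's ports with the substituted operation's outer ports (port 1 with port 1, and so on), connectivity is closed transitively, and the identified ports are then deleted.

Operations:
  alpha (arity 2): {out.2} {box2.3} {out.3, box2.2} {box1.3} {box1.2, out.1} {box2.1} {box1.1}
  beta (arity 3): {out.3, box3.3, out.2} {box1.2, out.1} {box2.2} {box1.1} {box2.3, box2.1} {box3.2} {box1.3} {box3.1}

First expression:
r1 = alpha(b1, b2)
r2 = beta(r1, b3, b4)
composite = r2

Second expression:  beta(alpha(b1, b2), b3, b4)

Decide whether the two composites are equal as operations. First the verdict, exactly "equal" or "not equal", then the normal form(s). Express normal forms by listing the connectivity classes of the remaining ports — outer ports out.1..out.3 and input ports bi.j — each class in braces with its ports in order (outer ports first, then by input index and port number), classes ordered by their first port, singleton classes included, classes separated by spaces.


Reducing the first expression gives {out.1} {out.2, out.3, b4.3} {b1.1} {b1.2} {b1.3} {b2.1} {b2.2} {b2.3} {b3.1, b3.3} {b3.2} {b4.1} {b4.2}
Reducing the second expression gives {out.1} {out.2, out.3, b4.3} {b1.1} {b1.2} {b1.3} {b2.1} {b2.2} {b2.3} {b3.1, b3.3} {b3.2} {b4.1} {b4.2}
Same normal form: equal.

equal; the common form is {out.1} {out.2, out.3, b4.3} {b1.1} {b1.2} {b1.3} {b2.1} {b2.2} {b2.3} {b3.1, b3.3} {b3.2} {b4.1} {b4.2}


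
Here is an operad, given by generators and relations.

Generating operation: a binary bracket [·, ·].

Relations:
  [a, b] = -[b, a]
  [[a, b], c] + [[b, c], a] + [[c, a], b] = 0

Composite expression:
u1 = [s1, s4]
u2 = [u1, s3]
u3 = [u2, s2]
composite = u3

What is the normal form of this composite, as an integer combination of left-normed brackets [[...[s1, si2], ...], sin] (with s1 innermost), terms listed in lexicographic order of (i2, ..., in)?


[[[s1, s4], s3], s2]

In the tensor algebra, words opening s1 carry the s1-anchored form.
Composite bracket: [[[s1, s4], s3], s2]
Under [a, b] = ab - ba we get 8 signed associative words (2^3 = 8).
Keep just the words that open with s1:
  from s1s4s3s2, sign +1: term +[[[s1, s4], s3], s2]


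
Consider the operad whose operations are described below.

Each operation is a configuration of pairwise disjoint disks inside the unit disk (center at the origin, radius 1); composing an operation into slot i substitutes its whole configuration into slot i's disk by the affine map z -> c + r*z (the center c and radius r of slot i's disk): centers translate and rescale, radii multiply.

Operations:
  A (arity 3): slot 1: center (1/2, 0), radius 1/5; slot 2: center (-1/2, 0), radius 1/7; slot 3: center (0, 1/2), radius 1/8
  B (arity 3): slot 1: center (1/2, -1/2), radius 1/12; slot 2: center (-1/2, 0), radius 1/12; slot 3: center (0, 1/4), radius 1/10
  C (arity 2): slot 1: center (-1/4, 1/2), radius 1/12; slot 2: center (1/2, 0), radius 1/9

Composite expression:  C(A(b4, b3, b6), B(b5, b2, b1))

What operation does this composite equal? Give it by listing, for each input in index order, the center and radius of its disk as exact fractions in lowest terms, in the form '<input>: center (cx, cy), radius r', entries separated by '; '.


Affine substitution under C: radii multiply and b-centers shift.
b4 passes through 2 substitutions, ending at center (-5/24, 1/2), radius 1/60
b3 passes through 2 substitutions, ending at center (-7/24, 1/2), radius 1/84
b6 passes through 2 substitutions, ending at center (-1/4, 13/24), radius 1/96
b5 passes through 2 substitutions, ending at center (5/9, -1/18), radius 1/108
b2 passes through 2 substitutions, ending at center (4/9, 0), radius 1/108
b1 passes through 2 substitutions, ending at center (1/2, 1/36), radius 1/90

b1: center (1/2, 1/36), radius 1/90; b2: center (4/9, 0), radius 1/108; b3: center (-7/24, 1/2), radius 1/84; b4: center (-5/24, 1/2), radius 1/60; b5: center (5/9, -1/18), radius 1/108; b6: center (-1/4, 13/24), radius 1/96


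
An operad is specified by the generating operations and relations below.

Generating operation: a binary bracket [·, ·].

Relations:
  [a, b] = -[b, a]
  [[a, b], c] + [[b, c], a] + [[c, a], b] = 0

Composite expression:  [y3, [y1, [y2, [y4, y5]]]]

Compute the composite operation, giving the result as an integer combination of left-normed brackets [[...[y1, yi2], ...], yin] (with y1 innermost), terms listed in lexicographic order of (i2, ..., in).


-[[[[y1, y2], y4], y5], y3] + [[[[y1, y2], y5], y4], y3] + [[[[y1, y4], y5], y2], y3] - [[[[y1, y5], y4], y2], y3]

Left-normed coefficients sit on the y1-initial expansion words.
Composite bracket: [y3, [y1, [y2, [y4, y5]]]]
Applying ab - ba throughout gives 16 signed words (2^4 = 16).
Coefficients come from the y1-initial words:
  word y1y2y4y5y3 has sign -1, contributing -[[[[y1, y2], y4], y5], y3]
  word y1y2y5y4y3 has sign +1, contributing +[[[[y1, y2], y5], y4], y3]
  word y1y4y5y2y3 has sign +1, contributing +[[[[y1, y4], y5], y2], y3]
  word y1y5y4y2y3 has sign -1, contributing -[[[[y1, y5], y4], y2], y3]


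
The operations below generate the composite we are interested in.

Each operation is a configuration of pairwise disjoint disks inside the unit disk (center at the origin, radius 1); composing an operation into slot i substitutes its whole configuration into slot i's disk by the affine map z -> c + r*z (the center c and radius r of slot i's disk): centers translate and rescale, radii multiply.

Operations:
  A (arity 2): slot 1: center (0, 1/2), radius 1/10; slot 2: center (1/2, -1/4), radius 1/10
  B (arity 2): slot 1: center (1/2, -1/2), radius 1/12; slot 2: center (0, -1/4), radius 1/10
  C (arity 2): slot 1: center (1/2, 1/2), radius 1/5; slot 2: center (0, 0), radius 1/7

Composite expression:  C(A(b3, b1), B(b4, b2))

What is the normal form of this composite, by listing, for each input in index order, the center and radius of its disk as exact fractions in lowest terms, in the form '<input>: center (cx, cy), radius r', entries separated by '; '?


b1: center (3/5, 9/20), radius 1/50; b2: center (0, -1/28), radius 1/70; b3: center (1/2, 3/5), radius 1/50; b4: center (1/14, -1/14), radius 1/84


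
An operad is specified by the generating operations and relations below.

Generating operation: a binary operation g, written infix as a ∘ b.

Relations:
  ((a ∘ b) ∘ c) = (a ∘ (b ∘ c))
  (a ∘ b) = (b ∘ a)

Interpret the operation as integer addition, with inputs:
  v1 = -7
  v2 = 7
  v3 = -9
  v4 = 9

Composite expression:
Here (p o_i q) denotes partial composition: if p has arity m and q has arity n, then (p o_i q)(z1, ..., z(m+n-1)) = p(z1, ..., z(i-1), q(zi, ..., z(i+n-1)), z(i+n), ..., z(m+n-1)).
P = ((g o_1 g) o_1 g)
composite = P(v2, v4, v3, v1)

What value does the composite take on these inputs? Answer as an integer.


0

(v2 ∘ v4) = 16
((v2 ∘ v4) ∘ v3) = 7
(((v2 ∘ v4) ∘ v3) ∘ v1) = 0


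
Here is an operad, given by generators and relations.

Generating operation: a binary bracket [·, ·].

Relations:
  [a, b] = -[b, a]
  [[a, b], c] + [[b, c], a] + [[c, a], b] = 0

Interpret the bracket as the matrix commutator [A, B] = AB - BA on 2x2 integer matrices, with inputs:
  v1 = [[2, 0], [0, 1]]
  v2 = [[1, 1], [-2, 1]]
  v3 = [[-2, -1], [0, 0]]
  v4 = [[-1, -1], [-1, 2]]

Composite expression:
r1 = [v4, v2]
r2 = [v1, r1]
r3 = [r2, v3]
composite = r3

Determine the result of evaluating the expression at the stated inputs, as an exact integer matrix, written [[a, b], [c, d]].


[[6, -6], [-12, -6]]

[v4, v2] = [[3, -3], [-6, -3]]
[v1, [v4, v2]] = [[0, -3], [6, 0]]
[[v1, [v4, v2]], v3] = [[6, -6], [-12, -6]]


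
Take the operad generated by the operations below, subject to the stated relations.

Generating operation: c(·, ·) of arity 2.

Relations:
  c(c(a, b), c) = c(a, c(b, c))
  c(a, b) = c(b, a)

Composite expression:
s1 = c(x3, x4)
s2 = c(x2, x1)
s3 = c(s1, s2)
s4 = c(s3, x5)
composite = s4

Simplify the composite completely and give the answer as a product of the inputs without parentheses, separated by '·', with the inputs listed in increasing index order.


Key point: c commutes, so take the x-inputs in any fixed order.
c(x3, x4) flattens to x3 · x4
c(x2, x1) flattens to x2 · x1
c(c(x3, x4), c(x2, x1)) flattens to x3 · x4 · x2 · x1
c(c(c(x3, x4), c(x2, x1)), x5) flattens to x3 · x4 · x2 · x1 · x5
commutativity sorts the factors: x1 · x2 · x3 · x4 · x5

x1 · x2 · x3 · x4 · x5
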